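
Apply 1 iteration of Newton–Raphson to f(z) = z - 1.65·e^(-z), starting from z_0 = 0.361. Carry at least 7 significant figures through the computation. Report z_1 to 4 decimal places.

0.7280

f'(z) = 1 + 1.65·e^(-z)
z_0 = 0.361000: f = -0.789015, f' = 2.150015 → z_1 = 0.361000 - (-0.789015)/(2.150015) = 0.727981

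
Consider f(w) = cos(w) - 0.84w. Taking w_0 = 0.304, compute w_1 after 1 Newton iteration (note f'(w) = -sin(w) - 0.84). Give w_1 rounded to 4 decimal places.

Newton update: w ← w − f(w)/f'(w).
w_0 = 0.304000: f = 0.698787, f' = -1.139339 → w_1 = 0.304000 - (0.698787)/(-1.139339) = 0.917326

0.9173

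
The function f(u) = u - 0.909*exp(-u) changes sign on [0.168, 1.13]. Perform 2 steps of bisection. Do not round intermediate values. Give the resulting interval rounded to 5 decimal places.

[0.40850, 0.64900]

f(0.168000) = -0.600427, f(1.130000) = 0.836363 (opposite signs)
step 1: m = 0.649000, f(m) = 0.173986 > 0 → root in [0.168000, 0.649000]
step 2: m = 0.408500, f(m) = -0.195664 < 0 → root in [0.408500, 0.649000]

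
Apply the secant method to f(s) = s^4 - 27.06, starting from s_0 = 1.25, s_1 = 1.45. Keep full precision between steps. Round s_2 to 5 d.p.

3.73786

Secant update: s_(k+1) = s_k − f(s_k)·(s_k − s_(k-1))/(f(s_k) − f(s_(k-1))).
f(s_0) = -24.618594, f(s_1) = -22.639494
s_2 = 1.450000 - (-22.639494)·(1.450000 - 1.250000)/(-22.639494 - (-24.618594)) = 3.737857; f(s_2) = 168.145008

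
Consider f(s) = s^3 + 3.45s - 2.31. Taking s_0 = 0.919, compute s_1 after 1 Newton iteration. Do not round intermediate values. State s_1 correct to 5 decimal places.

0.64547

f'(s) = 3s^2 + 3.45
s_0 = 0.919000: f = 1.636702, f' = 5.983683 → s_1 = 0.919000 - (1.636702)/(5.983683) = 0.645473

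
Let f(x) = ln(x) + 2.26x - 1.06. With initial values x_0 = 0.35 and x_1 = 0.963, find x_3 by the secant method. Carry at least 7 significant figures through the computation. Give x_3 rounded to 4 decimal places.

f(x_0) = -1.318822, f(x_1) = 1.078678
x_2 = 0.963000 - (1.078678)·(0.963000 - 0.350000)/(1.078678 - (-1.318822)) = 0.687200; f(x_2) = 0.117943
x_3 = 0.687200 - (0.117943)·(0.687200 - 0.963000)/(0.117943 - (1.078678)) = 0.653342; f(x_3) = -0.009101

0.6533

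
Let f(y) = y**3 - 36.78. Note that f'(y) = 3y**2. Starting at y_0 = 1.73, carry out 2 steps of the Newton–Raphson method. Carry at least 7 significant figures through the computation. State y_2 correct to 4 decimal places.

3.9447

y_0 = 1.730000: f = -31.602283, f' = 8.978700 → y_1 = 1.730000 - (-31.602283)/(8.978700) = 5.249695
y_1 = 5.249695: f = 107.897884, f' = 82.677884 → y_2 = 5.249695 - (107.897884)/(82.677884) = 3.944655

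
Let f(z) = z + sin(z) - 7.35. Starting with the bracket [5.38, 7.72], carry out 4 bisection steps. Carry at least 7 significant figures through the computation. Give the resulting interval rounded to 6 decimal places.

[6.696250, 6.842500]

f(5.380000) = -2.755303, f(7.720000) = 1.361038 (opposite signs)
step 1: m = 6.550000, f(m) = -0.536340 < 0 → root in [6.550000, 7.720000]
step 2: m = 7.135000, f(m) = 0.537477 > 0 → root in [6.550000, 7.135000]
step 3: m = 6.842500, f(m) = 0.023105 > 0 → root in [6.550000, 6.842500]
step 4: m = 6.696250, f(m) = -0.252332 < 0 → root in [6.696250, 6.842500]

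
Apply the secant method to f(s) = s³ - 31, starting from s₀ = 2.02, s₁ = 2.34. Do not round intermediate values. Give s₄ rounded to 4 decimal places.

3.1236

f(s_0) = -22.757592, f(s_1) = -18.187096
s_2 = 2.340000 - (-18.187096)·(2.340000 - 2.020000)/(-18.187096 - (-22.757592)) = 3.613356; f(s_2) = 16.177229
s_3 = 3.613356 - (16.177229)·(3.613356 - 2.340000)/(16.177229 - (-18.187096)) = 3.013916; f(s_3) = -3.622532
s_4 = 3.013916 - (-3.622532)·(3.013916 - 3.613356)/(-3.622532 - (16.177229)) = 3.123588; f(s_4) = -0.523760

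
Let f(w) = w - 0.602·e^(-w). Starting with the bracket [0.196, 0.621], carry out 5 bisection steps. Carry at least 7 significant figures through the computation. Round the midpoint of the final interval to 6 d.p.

f(0.196000) = -0.298851, f(0.621000) = 0.297481 (opposite signs)
step 1: m = 0.408500, f(m) = 0.008383 > 0 → root in [0.196000, 0.408500]
step 2: m = 0.302250, f(m) = -0.142720 < 0 → root in [0.302250, 0.408500]
step 3: m = 0.355375, f(m) = -0.066573 < 0 → root in [0.355375, 0.408500]
step 4: m = 0.381937, f(m) = -0.028950 < 0 → root in [0.381937, 0.408500]
step 5: m = 0.395219, f(m) = -0.010248 < 0 → root in [0.395219, 0.408500]
Midpoint of [0.395219, 0.408500] = 0.401859

0.401859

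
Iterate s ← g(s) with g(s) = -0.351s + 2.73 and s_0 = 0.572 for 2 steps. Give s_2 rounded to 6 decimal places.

1.842241

s_1 = g(0.572000) = 2.529228
s_2 = g(2.529228) = 1.842241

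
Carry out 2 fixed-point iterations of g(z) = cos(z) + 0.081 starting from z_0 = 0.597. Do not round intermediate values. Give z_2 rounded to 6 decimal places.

0.696303

z_1 = g(0.597000) = 0.908026
z_2 = g(0.908026) = 0.696303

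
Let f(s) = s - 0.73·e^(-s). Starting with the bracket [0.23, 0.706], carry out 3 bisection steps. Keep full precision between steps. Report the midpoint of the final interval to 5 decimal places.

f(0.230000) = -0.350010, f(0.706000) = 0.345661 (opposite signs)
step 1: m = 0.468000, f(m) = 0.010835 > 0 → root in [0.230000, 0.468000]
step 2: m = 0.349000, f(m) = -0.165937 < 0 → root in [0.349000, 0.468000]
step 3: m = 0.408500, f(m) = -0.076692 < 0 → root in [0.408500, 0.468000]
Midpoint of [0.408500, 0.468000] = 0.438250

0.43825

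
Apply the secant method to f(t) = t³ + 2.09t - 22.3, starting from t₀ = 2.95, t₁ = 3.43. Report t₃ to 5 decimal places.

2.59031

Secant update: t_(k+1) = t_k − f(t_k)·(t_k − t_(k-1))/(f(t_k) − f(t_(k-1))).
f(t_0) = 9.537875, f(t_1) = 25.222307
t_2 = 3.430000 - (25.222307)·(3.430000 - 2.950000)/(25.222307 - (9.537875)) = 2.658107; f(t_2) = 2.036380
t_3 = 2.658107 - (2.036380)·(2.658107 - 3.430000)/(2.036380 - (25.222307)) = 2.590313; f(t_3) = 0.494026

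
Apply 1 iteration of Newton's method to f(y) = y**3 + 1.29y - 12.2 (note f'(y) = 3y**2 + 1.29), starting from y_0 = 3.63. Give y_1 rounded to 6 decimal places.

y_0 = 3.630000: f = 40.314847, f' = 40.820700 → y_1 = 3.630000 - (40.314847)/(40.820700) = 2.642392

2.642392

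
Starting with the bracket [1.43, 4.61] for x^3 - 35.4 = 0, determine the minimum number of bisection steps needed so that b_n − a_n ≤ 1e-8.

29

Initial width b − a = 4.61 − 1.43 = 3.180000.
After n steps the width is (b−a)/2^n; need (b−a)/2^n ≤ 1e-8.
So n ≥ log₂(3.180000/1e-8) = log₂(318000000.0000) ≈ 28.2445.
Hence n = 29.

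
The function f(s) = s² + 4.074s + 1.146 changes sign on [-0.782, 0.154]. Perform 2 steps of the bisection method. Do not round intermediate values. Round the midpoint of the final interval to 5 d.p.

f(-0.782000) = -1.428344, f(0.154000) = 1.797112 (opposite signs)
step 1: m = -0.314000, f(m) = -0.034640 < 0 → root in [-0.314000, 0.154000]
step 2: m = -0.080000, f(m) = 0.826480 > 0 → root in [-0.314000, -0.080000]
Midpoint of [-0.314000, -0.080000] = -0.197000

-0.19700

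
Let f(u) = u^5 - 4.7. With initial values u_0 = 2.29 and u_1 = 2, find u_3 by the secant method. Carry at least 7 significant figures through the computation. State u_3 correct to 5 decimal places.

f(u_0) = 58.276339, f(u_1) = 27.300000
u_2 = 2.000000 - (27.300000)·(2.000000 - 2.290000)/(27.300000 - (58.276339)) = 1.744418; f(u_2) = 11.452977
u_3 = 1.744418 - (11.452977)·(1.744418 - 2.000000)/(11.452977 - (27.300000)) = 1.559703; f(u_3) = 4.530173

1.55970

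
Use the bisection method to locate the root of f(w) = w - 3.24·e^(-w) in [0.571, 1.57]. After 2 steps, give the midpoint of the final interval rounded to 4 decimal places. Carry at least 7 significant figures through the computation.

f(0.571000) = -1.259471, f(1.570000) = 0.895934 (opposite signs)
step 1: m = 1.070500, f(m) = -0.040292 < 0 → root in [1.070500, 1.570000]
step 2: m = 1.320250, f(m) = 0.454948 > 0 → root in [1.070500, 1.320250]
Midpoint of [1.070500, 1.320250] = 1.195375

1.1954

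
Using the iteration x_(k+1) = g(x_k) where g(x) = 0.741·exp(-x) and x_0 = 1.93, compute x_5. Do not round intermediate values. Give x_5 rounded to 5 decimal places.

x_1 = g(1.930000) = 0.107555
x_2 = g(0.107555) = 0.665438
x_3 = g(0.665438) = 0.380910
x_4 = g(0.380910) = 0.506281
x_5 = g(0.506281) = 0.446625

0.44663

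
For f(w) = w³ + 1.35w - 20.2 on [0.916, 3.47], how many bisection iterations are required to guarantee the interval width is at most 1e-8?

28

Initial width b − a = 3.47 − 0.916 = 2.554000.
After n steps the width is (b−a)/2^n; need (b−a)/2^n ≤ 1e-8.
So n ≥ log₂(2.554000/1e-8) = log₂(255400000.0000) ≈ 27.9282.
Hence n = 28.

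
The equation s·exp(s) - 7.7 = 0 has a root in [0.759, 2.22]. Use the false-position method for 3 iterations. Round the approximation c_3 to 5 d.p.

False-position update: c = (a·f(b) − b·f(a))/(f(b) − f(a)); replace the endpoint whose sign matches f(c).
f(0.759000) = -6.078670, f(2.220000) = 12.740275
step 1: c = 1.230915, f(c) = -3.484904 < 0 → new bracket [1.230915, 2.220000]
step 2: c = 1.443354, f(c) = -1.587574 < 0 → new bracket [1.443354, 2.220000]
step 3: c = 1.529409, f(c) = -0.641091 < 0 → new bracket [1.529409, 2.220000]

1.52941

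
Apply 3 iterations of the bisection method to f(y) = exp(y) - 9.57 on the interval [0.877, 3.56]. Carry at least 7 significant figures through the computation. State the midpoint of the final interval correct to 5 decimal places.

f(0.877000) = -7.166322, f(3.560000) = 25.593197 (opposite signs)
step 1: m = 2.218500, f(m) = -0.376470 < 0 → root in [2.218500, 3.560000]
step 2: m = 2.889250, f(m) = 8.409820 > 0 → root in [2.218500, 2.889250]
step 3: m = 2.553875, f(m) = 3.286828 > 0 → root in [2.218500, 2.553875]
Midpoint of [2.218500, 2.553875] = 2.386188

2.38619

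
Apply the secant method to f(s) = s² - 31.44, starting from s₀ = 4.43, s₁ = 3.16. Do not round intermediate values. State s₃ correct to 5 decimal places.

f(s_0) = -11.815100, f(s_1) = -21.454400
s_2 = 3.160000 - (-21.454400)·(3.160000 - 4.430000)/(-21.454400 - (-11.815100)) = 5.986667; f(s_2) = 4.400178
s_3 = 5.986667 - (4.400178)·(5.986667 - 3.160000)/(4.400178 - (-21.454400)) = 5.505598; f(s_3) = -1.128394

5.50560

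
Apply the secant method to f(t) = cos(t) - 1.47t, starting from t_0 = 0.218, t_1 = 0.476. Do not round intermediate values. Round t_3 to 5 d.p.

f(t_0) = 0.655872, f(t_1) = 0.189115
t_2 = 0.476000 - (0.189115)·(0.476000 - 0.218000)/(0.189115 - (0.655872)) = 0.580533; f(t_2) = -0.017214
t_3 = 0.580533 - (-0.017214)·(0.580533 - 0.476000)/(-0.017214 - (0.189115)) = 0.571812; f(t_3) = 0.000358

0.57181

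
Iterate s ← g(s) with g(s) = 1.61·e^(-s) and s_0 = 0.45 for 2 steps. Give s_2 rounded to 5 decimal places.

0.57675

s_1 = g(0.450000) = 1.026581
s_2 = g(1.026581) = 0.576750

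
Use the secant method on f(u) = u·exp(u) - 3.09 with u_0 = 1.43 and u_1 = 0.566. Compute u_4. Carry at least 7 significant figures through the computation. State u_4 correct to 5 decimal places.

1.05878

Secant update: u_(k+1) = u_k − f(u_k)·(u_k − u_(k-1))/(f(u_k) − f(u_(k-1))).
f(u_0) = 2.885540, f(u_1) = -2.093156
u_2 = 0.566000 - (-2.093156)·(0.566000 - 1.430000)/(-2.093156 - (2.885540)) = 0.929245; f(u_2) = -0.736597
u_3 = 0.929245 - (-0.736597)·(0.929245 - 0.566000)/(-0.736597 - (-2.093156)) = 1.126483; f(u_3) = 0.384963
u_4 = 1.126483 - (0.384963)·(1.126483 - 0.929245)/(0.384963 - (-0.736597)) = 1.058783; f(u_4) = -0.037674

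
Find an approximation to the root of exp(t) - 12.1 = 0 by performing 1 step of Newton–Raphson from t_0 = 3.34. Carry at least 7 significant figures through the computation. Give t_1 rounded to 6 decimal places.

2.768787

Newton update: t ← t − f(t)/f'(t).
f'(t) = exp(t)
t_0 = 3.340000: f = 16.119127, f' = 28.219127 → t_1 = 3.340000 - (16.119127)/(28.219127) = 2.768787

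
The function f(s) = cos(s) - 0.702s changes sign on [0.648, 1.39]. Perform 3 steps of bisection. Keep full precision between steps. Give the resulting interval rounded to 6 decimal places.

f(0.648000) = 0.342397, f(1.390000) = -0.795967 (opposite signs)
step 1: m = 1.019000, f(m) = -0.191120 < 0 → root in [0.648000, 1.019000]
step 2: m = 0.833500, f(m) = 0.087172 > 0 → root in [0.833500, 1.019000]
step 3: m = 0.926250, f(m) = -0.049392 < 0 → root in [0.833500, 0.926250]

[0.833500, 0.926250]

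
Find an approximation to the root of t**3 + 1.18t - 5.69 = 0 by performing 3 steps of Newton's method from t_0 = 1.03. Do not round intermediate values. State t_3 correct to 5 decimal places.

1.56660

f'(t) = 3t**2 + 1.18
t_0 = 1.030000: f = -3.381873, f' = 4.362700 → t_1 = 1.030000 - (-3.381873)/(4.362700) = 1.805179
t_1 = 1.805179: f = 2.322595, f' = 10.956013 → t_2 = 1.805179 - (2.322595)/(10.956013) = 1.593186
t_2 = 1.593186: f = 0.233852, f' = 8.794727 → t_3 = 1.593186 - (0.233852)/(8.794727) = 1.566596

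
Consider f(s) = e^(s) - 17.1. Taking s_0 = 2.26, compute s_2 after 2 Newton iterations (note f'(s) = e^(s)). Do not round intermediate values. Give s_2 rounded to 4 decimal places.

Newton update: s ← s − f(s)/f'(s).
s_0 = 2.260000: f = -7.516911, f' = 9.583089 → s_1 = 2.260000 - (-7.516911)/(9.583089) = 3.044393
s_1 = 3.044393: f = 3.897288, f' = 20.997288 → s_2 = 3.044393 - (3.897288)/(20.997288) = 2.858784

2.8588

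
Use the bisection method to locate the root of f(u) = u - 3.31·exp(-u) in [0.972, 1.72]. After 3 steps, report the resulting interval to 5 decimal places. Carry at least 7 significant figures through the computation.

f(0.972000) = -0.280258, f(1.720000) = 1.127291 (opposite signs)
step 1: m = 1.346000, f(m) = 0.484476 > 0 → root in [0.972000, 1.346000]
step 2: m = 1.159000, f(m) = 0.120323 > 0 → root in [0.972000, 1.159000]
step 3: m = 1.065500, f(m) = -0.074979 < 0 → root in [1.065500, 1.159000]

[1.06550, 1.15900]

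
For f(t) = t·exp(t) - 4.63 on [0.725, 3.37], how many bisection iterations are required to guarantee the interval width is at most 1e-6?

Initial width b − a = 3.37 − 0.725 = 2.645000.
After n steps the width is (b−a)/2^n; need (b−a)/2^n ≤ 1e-6.
So n ≥ log₂(2.645000/1e-6) = log₂(2645000.0000) ≈ 21.3348.
Hence n = 22.

22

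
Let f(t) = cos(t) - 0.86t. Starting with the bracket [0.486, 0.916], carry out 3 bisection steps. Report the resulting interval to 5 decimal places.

f(0.486000) = 0.466248, f(0.916000) = -0.178762 (opposite signs)
step 1: m = 0.701000, f(m) = 0.161338 > 0 → root in [0.701000, 0.916000]
step 2: m = 0.808500, f(m) = -0.004726 < 0 → root in [0.701000, 0.808500]
step 3: m = 0.754750, f(m) = 0.079358 > 0 → root in [0.754750, 0.808500]

[0.75475, 0.80850]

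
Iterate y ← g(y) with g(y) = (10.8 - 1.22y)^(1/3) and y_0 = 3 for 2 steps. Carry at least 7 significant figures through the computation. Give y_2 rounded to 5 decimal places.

y_1 = g(3.000000) = 1.925600
y_2 = g(1.925600) = 2.036880

2.03688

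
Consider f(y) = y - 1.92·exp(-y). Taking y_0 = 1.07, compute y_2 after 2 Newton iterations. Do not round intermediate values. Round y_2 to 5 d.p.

0.83390

f'(y) = 1 + 1.92·exp(-y)
y_0 = 1.070000: f = 0.411424, f' = 1.658576 → y_1 = 1.070000 - (0.411424)/(1.658576) = 0.821942
y_1 = 0.821942: f = -0.022047, f' = 1.843988 → y_2 = 0.821942 - (-0.022047)/(1.843988) = 0.833898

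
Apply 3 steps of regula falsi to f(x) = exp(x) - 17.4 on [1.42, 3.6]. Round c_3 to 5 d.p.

False-position update: c = (a·f(b) − b·f(a))/(f(b) − f(a)); replace the endpoint whose sign matches f(c).
f(1.420000) = -13.262880, f(3.600000) = 19.198234
step 1: c = 2.310699, f(c) = -7.318532 < 0 → new bracket [2.310699, 3.600000]
step 2: c = 2.666541, f(c) = -3.009887 < 0 → new bracket [2.666541, 3.600000]
step 3: c = 2.793054, f(c) = -1.069184 < 0 → new bracket [2.793054, 3.600000]

2.79305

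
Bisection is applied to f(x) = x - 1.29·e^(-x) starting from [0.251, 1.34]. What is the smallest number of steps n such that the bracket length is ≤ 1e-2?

7

Initial width b − a = 1.34 − 0.251 = 1.089000.
After n steps the width is (b−a)/2^n; need (b−a)/2^n ≤ 1e-2.
So n ≥ log₂(1.089000/1e-2) = log₂(108.9000) ≈ 6.7669.
Hence n = 7.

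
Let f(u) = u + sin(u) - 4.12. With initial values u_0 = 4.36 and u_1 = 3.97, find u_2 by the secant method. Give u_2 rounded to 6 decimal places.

5.806776

f(u_0) = -0.698551, f(u_1) = -0.886856
u_2 = 3.970000 - (-0.886856)·(3.970000 - 4.360000)/(-0.886856 - (-0.698551)) = 5.806776; f(u_2) = 1.228185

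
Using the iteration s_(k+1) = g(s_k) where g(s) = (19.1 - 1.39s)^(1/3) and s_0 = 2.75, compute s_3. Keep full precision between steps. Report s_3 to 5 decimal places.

s_1 = g(2.750000) = 2.481328
s_2 = g(2.481328) = 2.501383
s_3 = g(2.501383) = 2.499897

2.49990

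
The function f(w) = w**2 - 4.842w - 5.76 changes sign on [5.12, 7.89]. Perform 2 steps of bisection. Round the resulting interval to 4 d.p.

f(5.120000) = -4.336640, f(7.890000) = 18.288720 (opposite signs)
step 1: m = 6.505000, f(m) = 5.057815 > 0 → root in [5.120000, 6.505000]
step 2: m = 5.812500, f(m) = -0.118969 < 0 → root in [5.812500, 6.505000]

[5.8125, 6.5050]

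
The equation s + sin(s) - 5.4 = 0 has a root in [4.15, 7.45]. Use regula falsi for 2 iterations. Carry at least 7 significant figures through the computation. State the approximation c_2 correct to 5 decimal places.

False-position update: c = (a·f(b) − b·f(a))/(f(b) − f(a)); replace the endpoint whose sign matches f(c).
f(4.150000) = -2.095984, f(7.450000) = 2.969503
step 1: c = 5.515465, f(c) = -0.579031 < 0 → new bracket [5.515465, 7.450000]
step 2: c = 5.831133, f(c) = -0.005680 < 0 → new bracket [5.831133, 7.450000]

5.83113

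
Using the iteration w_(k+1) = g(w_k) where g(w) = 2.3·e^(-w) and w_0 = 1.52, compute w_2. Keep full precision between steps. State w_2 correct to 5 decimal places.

w_1 = g(1.520000) = 0.503037
w_2 = g(0.503037) = 1.390790

1.39079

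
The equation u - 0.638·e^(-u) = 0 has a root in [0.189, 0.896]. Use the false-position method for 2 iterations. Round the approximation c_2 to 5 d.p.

f(0.189000) = -0.339128, f(0.896000) = 0.635569
step 1: c = 0.434988, f(c) = 0.022028 > 0 → new bracket [0.189000, 0.434988]
step 2: c = 0.419984, f(c) = 0.000782 > 0 → new bracket [0.189000, 0.419984]

0.41998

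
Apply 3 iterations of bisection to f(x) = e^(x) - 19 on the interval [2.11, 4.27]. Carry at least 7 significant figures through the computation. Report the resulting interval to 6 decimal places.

[2.920000, 3.190000]

f(2.110000) = -10.751759, f(4.270000) = 52.521636 (opposite signs)
step 1: m = 3.190000, f(m) = 5.288427 > 0 → root in [2.110000, 3.190000]
step 2: m = 2.650000, f(m) = -4.845961 < 0 → root in [2.650000, 3.190000]
step 3: m = 2.920000, f(m) = -0.458713 < 0 → root in [2.920000, 3.190000]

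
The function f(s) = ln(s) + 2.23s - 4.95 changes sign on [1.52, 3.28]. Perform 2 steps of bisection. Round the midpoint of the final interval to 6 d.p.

1.740000

f(1.520000) = -1.141690, f(3.280000) = 3.552243 (opposite signs)
step 1: m = 2.400000, f(m) = 1.277469 > 0 → root in [1.520000, 2.400000]
step 2: m = 1.960000, f(m) = 0.093744 > 0 → root in [1.520000, 1.960000]
Midpoint of [1.520000, 1.960000] = 1.740000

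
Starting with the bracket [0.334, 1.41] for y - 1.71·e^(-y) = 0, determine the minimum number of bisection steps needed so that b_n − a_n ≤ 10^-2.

7

Initial width b − a = 1.41 − 0.334 = 1.076000.
After n steps the width is (b−a)/2^n; need (b−a)/2^n ≤ 10^-2.
So n ≥ log₂(1.076000/10^-2) = log₂(107.6000) ≈ 6.7495.
Hence n = 7.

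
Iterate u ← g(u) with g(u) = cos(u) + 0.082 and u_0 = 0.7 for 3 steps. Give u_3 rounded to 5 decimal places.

u_1 = g(0.700000) = 0.846842
u_2 = g(0.846842) = 0.744352
u_3 = g(0.744352) = 0.817527

0.81753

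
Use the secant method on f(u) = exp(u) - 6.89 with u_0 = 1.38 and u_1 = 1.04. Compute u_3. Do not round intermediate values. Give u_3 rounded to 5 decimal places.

Secant update: u_(k+1) = u_k − f(u_k)·(u_k − u_(k-1))/(f(u_k) − f(u_(k-1))).
f(u_0) = -2.915098, f(u_1) = -4.060783
u_2 = 1.040000 - (-4.060783)·(1.040000 - 1.380000)/(-4.060783 - (-2.915098)) = 2.245101; f(u_2) = 2.551374
u_3 = 2.245101 - (2.551374)·(2.245101 - 1.040000)/(2.551374 - (-4.060783)) = 1.780100; f(u_3) = -0.959552

1.78010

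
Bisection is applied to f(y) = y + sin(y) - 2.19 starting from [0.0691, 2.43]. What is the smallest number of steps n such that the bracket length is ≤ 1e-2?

Initial width b − a = 2.43 − 0.0691 = 2.360900.
After n steps the width is (b−a)/2^n; need (b−a)/2^n ≤ 1e-2.
So n ≥ log₂(2.360900/1e-2) = log₂(236.0900) ≈ 7.8832.
Hence n = 8.

8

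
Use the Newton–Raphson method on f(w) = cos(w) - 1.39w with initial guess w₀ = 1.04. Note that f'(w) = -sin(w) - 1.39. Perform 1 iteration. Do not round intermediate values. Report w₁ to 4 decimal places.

w_0 = 1.040000: f = -0.939380, f' = -2.252404 → w_1 = 1.040000 - (-0.939380)/(-2.252404) = 0.622944

0.6229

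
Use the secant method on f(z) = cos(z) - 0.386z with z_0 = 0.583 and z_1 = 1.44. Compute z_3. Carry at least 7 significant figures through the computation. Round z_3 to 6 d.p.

Secant update: z_(k+1) = z_k − f(z_k)·(z_k − z_(k-1))/(f(z_k) − f(z_(k-1))).
f(z_0) = 0.609777, f(z_1) = -0.425416
z_2 = 1.440000 - (-0.425416)·(1.440000 - 0.583000)/(-0.425416 - (0.609777)) = 1.087813; f(z_2) = 0.044528
z_3 = 1.087813 - (0.044528)·(1.087813 - 1.440000)/(0.044528 - (-0.425416)) = 1.121183; f(z_3) = 0.001841

1.121183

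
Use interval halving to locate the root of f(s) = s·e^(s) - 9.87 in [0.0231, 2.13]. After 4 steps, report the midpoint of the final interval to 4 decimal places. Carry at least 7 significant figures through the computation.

1.8008

f(0.023100) = -9.846360, f(2.130000) = 8.053666 (opposite signs)
step 1: m = 1.076550, f(m) = -6.710823 < 0 → root in [1.076550, 2.130000]
step 2: m = 1.603275, f(m) = -1.902877 < 0 → root in [1.603275, 2.130000]
step 3: m = 1.866637, f(m) = 2.200642 > 0 → root in [1.603275, 1.866637]
step 4: m = 1.734956, f(m) = -0.035089 < 0 → root in [1.734956, 1.866637]
Midpoint of [1.734956, 1.866637] = 1.800797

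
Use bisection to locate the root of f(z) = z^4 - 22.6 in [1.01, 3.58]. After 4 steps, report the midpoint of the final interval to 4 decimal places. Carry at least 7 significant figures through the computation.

f(1.010000) = -21.559396, f(3.580000) = 141.660109 (opposite signs)
step 1: m = 2.295000, f(m) = 5.141552 > 0 → root in [1.010000, 2.295000]
step 2: m = 1.652500, f(m) = -15.142970 < 0 → root in [1.652500, 2.295000]
step 3: m = 1.973750, f(m) = -7.423607 < 0 → root in [1.973750, 2.295000]
step 4: m = 2.134375, f(m) = -1.846904 < 0 → root in [2.134375, 2.295000]
Midpoint of [2.134375, 2.295000] = 2.214688

2.2147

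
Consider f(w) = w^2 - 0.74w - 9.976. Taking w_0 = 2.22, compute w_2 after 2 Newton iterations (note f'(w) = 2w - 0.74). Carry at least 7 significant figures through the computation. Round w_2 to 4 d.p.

3.5813

Newton update: w ← w − f(w)/f'(w).
w_0 = 2.220000: f = -6.690400, f' = 3.700000 → w_1 = 2.220000 - (-6.690400)/(3.700000) = 4.028216
w_1 = 4.028216: f = 3.269646, f' = 7.316432 → w_2 = 4.028216 - (3.269646)/(7.316432) = 3.581325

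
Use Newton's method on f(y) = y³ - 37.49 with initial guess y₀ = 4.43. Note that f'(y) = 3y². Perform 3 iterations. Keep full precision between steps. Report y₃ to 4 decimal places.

3.3469

y_0 = 4.430000: f = 49.448307, f' = 58.874700 → y_1 = 4.430000 - (49.448307)/(58.874700) = 3.590109
y_1 = 3.590109: f = 8.782509, f' = 38.666657 → y_2 = 3.590109 - (8.782509)/(38.666657) = 3.362975
y_2 = 3.362975: f = 0.543921, f' = 33.928812 → y_3 = 3.362975 - (0.543921)/(33.928812) = 3.346944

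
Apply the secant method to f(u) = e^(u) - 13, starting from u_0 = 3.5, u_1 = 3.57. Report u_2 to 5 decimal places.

2.91358

f(u_0) = 20.115452, f(u_1) = 22.516593
u_2 = 3.570000 - (22.516593)·(3.570000 - 3.500000)/(22.516593 - (20.115452)) = 2.913578; f(u_2) = 5.422600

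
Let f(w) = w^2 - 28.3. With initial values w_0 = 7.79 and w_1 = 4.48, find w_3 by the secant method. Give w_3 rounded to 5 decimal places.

Secant update: w_(k+1) = w_k − f(w_k)·(w_k − w_(k-1))/(f(w_k) − f(w_(k-1))).
f(w_0) = 32.384100, f(w_1) = -8.229600
w_2 = 4.480000 - (-8.229600)·(4.480000 - 7.790000)/(-8.229600 - (32.384100)) = 5.150709; f(w_2) = -1.770196
w_3 = 5.150709 - (-1.770196)·(5.150709 - 4.480000)/(-1.770196 - (-8.229600)) = 5.334517; f(w_3) = 0.157067

5.33452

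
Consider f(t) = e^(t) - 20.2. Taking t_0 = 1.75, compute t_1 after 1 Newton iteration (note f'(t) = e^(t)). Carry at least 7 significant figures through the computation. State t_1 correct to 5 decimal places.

4.26023

Newton update: t ← t − f(t)/f'(t).
t_0 = 1.750000: f = -14.445397, f' = 5.754603 → t_1 = 1.750000 - (-14.445397)/(5.754603) = 4.260234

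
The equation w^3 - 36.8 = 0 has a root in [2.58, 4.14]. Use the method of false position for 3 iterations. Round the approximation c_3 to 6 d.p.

f(2.580000) = -19.626488, f(4.140000) = 34.157944
step 1: c = 3.149260, f(c) = -5.566150 < 0 → new bracket [3.149260, 4.140000]
step 2: c = 3.288083, f(c) = -1.250935 < 0 → new bracket [3.288083, 4.140000]
step 3: c = 3.318179, f(c) = -0.265800 < 0 → new bracket [3.318179, 4.140000]

3.318179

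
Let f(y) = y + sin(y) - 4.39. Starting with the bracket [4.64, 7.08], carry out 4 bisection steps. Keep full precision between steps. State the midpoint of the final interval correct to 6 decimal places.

5.173750

f(4.640000) = -0.747381, f(7.080000) = 3.405133 (opposite signs)
step 1: m = 5.860000, f(m) = 1.059333 > 0 → root in [4.640000, 5.860000]
step 2: m = 5.250000, f(m) = 0.001066 > 0 → root in [4.640000, 5.250000]
step 3: m = 4.945000, f(m) = -0.418068 < 0 → root in [4.945000, 5.250000]
step 4: m = 5.097500, f(m) = -0.219257 < 0 → root in [5.097500, 5.250000]
Midpoint of [5.097500, 5.250000] = 5.173750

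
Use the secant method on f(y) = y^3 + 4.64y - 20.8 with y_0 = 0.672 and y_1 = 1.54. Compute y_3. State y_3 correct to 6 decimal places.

2.078392

f(y_0) = -17.378456, f(y_1) = -10.002136
y_2 = 1.540000 - (-10.002136)·(1.540000 - 0.672000)/(-10.002136 - (-17.378456)) = 2.716990; f(y_2) = 11.863747
y_3 = 2.716990 - (11.863747)·(2.716990 - 1.540000)/(11.863747 - (-10.002136)) = 2.078392; f(y_3) = -2.178206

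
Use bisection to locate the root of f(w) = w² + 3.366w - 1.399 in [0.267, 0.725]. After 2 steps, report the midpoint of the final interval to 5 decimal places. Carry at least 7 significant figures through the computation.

0.32425

f(0.267000) = -0.428989, f(0.725000) = 1.566975 (opposite signs)
step 1: m = 0.496000, f(m) = 0.516552 > 0 → root in [0.267000, 0.496000]
step 2: m = 0.381500, f(m) = 0.030671 > 0 → root in [0.267000, 0.381500]
Midpoint of [0.267000, 0.381500] = 0.324250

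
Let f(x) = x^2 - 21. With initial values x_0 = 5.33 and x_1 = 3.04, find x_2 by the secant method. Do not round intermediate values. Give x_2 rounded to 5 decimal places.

4.44483

Secant update: x_(k+1) = x_k − f(x_k)·(x_k − x_(k-1))/(f(x_k) − f(x_(k-1))).
f(x_0) = 7.408900, f(x_1) = -11.758400
x_2 = 3.040000 - (-11.758400)·(3.040000 - 5.330000)/(-11.758400 - (7.408900)) = 4.444827; f(x_2) = -1.243515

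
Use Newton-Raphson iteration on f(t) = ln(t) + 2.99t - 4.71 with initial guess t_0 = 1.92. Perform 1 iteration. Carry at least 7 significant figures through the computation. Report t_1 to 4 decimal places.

f'(t) = 1/t + 2.99
t_0 = 1.920000: f = 1.683125, f' = 3.510833 → t_1 = 1.920000 - (1.683125)/(3.510833) = 1.440591

1.4406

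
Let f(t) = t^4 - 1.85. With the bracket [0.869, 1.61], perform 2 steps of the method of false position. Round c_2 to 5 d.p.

1.10189

f(0.869000) = -1.279732, f(1.610000) = 4.868982
step 1: c = 1.023224, f(c) = -0.753816 < 0 → new bracket [1.023224, 1.610000]
step 2: c = 1.101890, f(c) = -0.375812 < 0 → new bracket [1.101890, 1.610000]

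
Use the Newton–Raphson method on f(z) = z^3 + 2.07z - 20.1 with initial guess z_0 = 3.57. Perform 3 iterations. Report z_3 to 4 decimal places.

2.4662

f'(z) = 3z^2 + 2.07
z_0 = 3.570000: f = 32.789193, f' = 40.304700 → z_1 = 3.570000 - (32.789193)/(40.304700) = 2.756467
z_1 = 2.756467: f = 6.549834, f' = 24.864335 → z_2 = 2.756467 - (6.549834)/(24.864335) = 2.493044
z_2 = 2.493044: f = 0.555548, f' = 20.715812 → z_3 = 2.493044 - (0.555548)/(20.715812) = 2.466227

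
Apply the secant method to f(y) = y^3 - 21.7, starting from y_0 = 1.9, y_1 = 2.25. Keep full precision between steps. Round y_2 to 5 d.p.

3.04624

f(y_0) = -14.841000, f(y_1) = -10.309375
y_2 = 2.250000 - (-10.309375)·(2.250000 - 1.900000)/(-10.309375 - (-14.841000)) = 3.046244; f(y_2) = 6.567946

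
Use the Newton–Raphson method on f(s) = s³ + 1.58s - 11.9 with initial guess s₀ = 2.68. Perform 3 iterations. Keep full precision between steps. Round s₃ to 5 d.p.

2.05325

Newton update: s ← s − f(s)/f'(s).
f'(s) = 3s² + 1.58
s_0 = 2.680000: f = 11.583232, f' = 23.127200 → s_1 = 2.680000 - (11.583232)/(23.127200) = 2.179151
s_1 = 2.179151: f = 1.891193, f' = 15.826099 → s_2 = 2.179151 - (1.891193)/(15.826099) = 2.059653
s_2 = 2.059653: f = 0.091647, f' = 14.306509 → s_3 = 2.059653 - (0.091647)/(14.306509) = 2.053247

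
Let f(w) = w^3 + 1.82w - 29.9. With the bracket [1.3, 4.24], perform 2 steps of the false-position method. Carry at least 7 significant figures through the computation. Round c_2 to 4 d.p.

False-position update: c = (a·f(b) − b·f(a))/(f(b) − f(a)); replace the endpoint whose sign matches f(c).
f(1.300000) = -25.337000, f(4.240000) = 54.041824
step 1: c = 2.238421, f(c) = -14.610396 < 0 → new bracket [2.238421, 4.240000]
step 2: c = 2.664392, f(c) = -6.136320 < 0 → new bracket [2.664392, 4.240000]

2.6644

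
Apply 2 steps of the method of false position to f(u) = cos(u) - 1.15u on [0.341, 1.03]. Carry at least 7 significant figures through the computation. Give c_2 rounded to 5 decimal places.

f(0.341000) = 0.550271, f(1.030000) = -0.669681
step 1: c = 0.651780, f(c) = 0.045458 > 0 → new bracket [0.651780, 1.030000]
step 2: c = 0.675822, f(c) = 0.002998 > 0 → new bracket [0.675822, 1.030000]

0.67582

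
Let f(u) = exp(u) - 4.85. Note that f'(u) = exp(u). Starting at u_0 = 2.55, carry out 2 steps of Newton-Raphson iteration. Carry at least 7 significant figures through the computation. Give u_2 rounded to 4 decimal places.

1.6336

u_0 = 2.550000: f = 7.957104, f' = 12.807104 → u_1 = 2.550000 - (7.957104)/(12.807104) = 1.928696
u_1 = 1.928696: f = 2.030533, f' = 6.880533 → u_2 = 1.928696 - (2.030533)/(6.880533) = 1.633583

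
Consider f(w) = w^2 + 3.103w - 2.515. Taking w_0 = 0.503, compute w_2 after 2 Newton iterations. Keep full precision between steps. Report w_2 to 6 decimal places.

f'(w) = 2w + 3.103
w_0 = 0.503000: f = -0.701182, f' = 4.109000 → w_1 = 0.503000 - (-0.701182)/(4.109000) = 0.673645
w_1 = 0.673645: f = 0.029120, f' = 4.450291 → w_2 = 0.673645 - (0.029120)/(4.450291) = 0.667102

0.667102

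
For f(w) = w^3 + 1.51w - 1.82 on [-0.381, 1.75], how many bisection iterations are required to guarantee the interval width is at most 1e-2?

Initial width b − a = 1.75 − -0.381 = 2.131000.
After n steps the width is (b−a)/2^n; need (b−a)/2^n ≤ 1e-2.
So n ≥ log₂(2.131000/1e-2) = log₂(213.1000) ≈ 7.7354.
Hence n = 8.

8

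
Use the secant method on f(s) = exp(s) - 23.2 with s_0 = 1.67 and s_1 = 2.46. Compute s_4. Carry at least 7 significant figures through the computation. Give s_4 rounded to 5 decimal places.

3.06427

f(s_0) = -17.887832, f(s_1) = -11.495188
s_2 = 2.460000 - (-11.495188)·(2.460000 - 1.670000)/(-11.495188 - (-17.887832)) = 3.880570; f(s_2) = 25.251832
s_3 = 3.880570 - (25.251832)·(3.880570 - 2.460000)/(25.251832 - (-11.495188)) = 2.904382; f(s_3) = -4.946037
s_4 = 2.904382 - (-4.946037)·(2.904382 - 3.880570)/(-4.946037 - (25.251832)) = 3.064270; f(s_4) = -1.781186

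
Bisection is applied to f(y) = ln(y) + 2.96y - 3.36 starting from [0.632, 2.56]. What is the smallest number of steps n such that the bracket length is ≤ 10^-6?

21

Initial width b − a = 2.56 − 0.632 = 1.928000.
After n steps the width is (b−a)/2^n; need (b−a)/2^n ≤ 10^-6.
So n ≥ log₂(1.928000/10^-6) = log₂(1928000.0000) ≈ 20.8787.
Hence n = 21.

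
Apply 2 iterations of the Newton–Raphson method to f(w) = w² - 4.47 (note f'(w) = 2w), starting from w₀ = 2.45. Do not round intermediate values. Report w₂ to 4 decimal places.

Newton update: w ← w − f(w)/f'(w).
w_0 = 2.450000: f = 1.532500, f' = 4.900000 → w_1 = 2.450000 - (1.532500)/(4.900000) = 2.137245
w_1 = 2.137245: f = 0.097816, f' = 4.274490 → w_2 = 2.137245 - (0.097816)/(4.274490) = 2.114361

2.1144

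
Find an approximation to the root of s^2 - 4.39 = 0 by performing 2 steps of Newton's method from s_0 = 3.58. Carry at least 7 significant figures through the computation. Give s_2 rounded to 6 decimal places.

2.114957

f'(s) = 2s
s_0 = 3.580000: f = 8.426400, f' = 7.160000 → s_1 = 3.580000 - (8.426400)/(7.160000) = 2.403128
s_1 = 2.403128: f = 1.385027, f' = 4.806257 → s_2 = 2.403128 - (1.385027)/(4.806257) = 2.114957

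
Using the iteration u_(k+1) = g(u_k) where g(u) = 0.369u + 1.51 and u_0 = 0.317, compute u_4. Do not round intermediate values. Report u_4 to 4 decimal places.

2.3545

u_1 = g(0.317000) = 1.626973
u_2 = g(1.626973) = 2.110353
u_3 = g(2.110353) = 2.288720
u_4 = g(2.288720) = 2.354538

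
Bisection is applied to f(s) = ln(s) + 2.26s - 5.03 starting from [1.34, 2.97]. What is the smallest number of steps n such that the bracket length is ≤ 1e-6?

21

Initial width b − a = 2.97 − 1.34 = 1.630000.
After n steps the width is (b−a)/2^n; need (b−a)/2^n ≤ 1e-6.
So n ≥ log₂(1.630000/1e-6) = log₂(1630000.0000) ≈ 20.6364.
Hence n = 21.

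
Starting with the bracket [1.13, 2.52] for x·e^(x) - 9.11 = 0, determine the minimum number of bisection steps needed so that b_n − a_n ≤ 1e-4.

14

Initial width b − a = 2.52 − 1.13 = 1.390000.
After n steps the width is (b−a)/2^n; need (b−a)/2^n ≤ 1e-4.
So n ≥ log₂(1.390000/1e-4) = log₂(13900.0000) ≈ 13.7628.
Hence n = 14.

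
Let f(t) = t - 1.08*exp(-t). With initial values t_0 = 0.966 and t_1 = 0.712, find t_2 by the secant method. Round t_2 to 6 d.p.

f(t_0) = 0.554949, f(t_1) = 0.182085
t_2 = 0.712000 - (0.182085)·(0.712000 - 0.966000)/(0.182085 - (0.554949)) = 0.587961; f(t_2) = -0.011934

0.587961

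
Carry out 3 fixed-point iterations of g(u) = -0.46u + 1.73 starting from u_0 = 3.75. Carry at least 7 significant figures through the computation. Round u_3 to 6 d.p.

0.935258

u_1 = g(3.750000) = 0.005000
u_2 = g(0.005000) = 1.727700
u_3 = g(1.727700) = 0.935258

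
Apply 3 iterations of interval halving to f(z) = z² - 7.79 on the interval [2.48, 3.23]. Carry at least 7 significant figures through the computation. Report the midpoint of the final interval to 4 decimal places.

2.8081

f(2.480000) = -1.639600, f(3.230000) = 2.642900 (opposite signs)
step 1: m = 2.855000, f(m) = 0.361025 > 0 → root in [2.480000, 2.855000]
step 2: m = 2.667500, f(m) = -0.674444 < 0 → root in [2.667500, 2.855000]
step 3: m = 2.761250, f(m) = -0.165498 < 0 → root in [2.761250, 2.855000]
Midpoint of [2.761250, 2.855000] = 2.808125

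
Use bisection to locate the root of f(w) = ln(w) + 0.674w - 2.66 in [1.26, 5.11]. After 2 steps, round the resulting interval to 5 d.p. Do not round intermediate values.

[2.22250, 3.18500]

f(1.260000) = -1.579648, f(5.110000) = 2.415339 (opposite signs)
step 1: m = 3.185000, f(m) = 0.645142 > 0 → root in [1.260000, 3.185000]
step 2: m = 2.222500, f(m) = -0.363402 < 0 → root in [2.222500, 3.185000]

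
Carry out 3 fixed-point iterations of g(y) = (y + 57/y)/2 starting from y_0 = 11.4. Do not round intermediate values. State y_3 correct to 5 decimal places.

7.54988

y_1 = g(11.400000) = 8.200000
y_2 = g(8.200000) = 7.575610
y_3 = g(7.575610) = 7.549878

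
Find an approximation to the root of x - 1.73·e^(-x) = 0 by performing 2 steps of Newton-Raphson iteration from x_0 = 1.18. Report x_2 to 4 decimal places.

Newton update: x ← x − f(x)/f'(x).
f'(x) = 1 + 1.73·e^(-x)
x_0 = 1.180000: f = 0.648408, f' = 1.531592 → x_1 = 1.180000 - (0.648408)/(1.531592) = 0.756645
x_1 = 0.756645: f = -0.055138, f' = 1.811782 → x_2 = 0.756645 - (-0.055138)/(1.811782) = 0.787077

0.7871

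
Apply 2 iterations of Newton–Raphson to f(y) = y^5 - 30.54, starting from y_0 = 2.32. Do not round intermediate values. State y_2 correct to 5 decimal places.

f'(y) = 5y^4
y_0 = 2.320000: f = 36.670933, f' = 144.851149 → y_1 = 2.320000 - (36.670933)/(144.851149) = 2.066837
y_1 = 2.066837: f = 7.176490, f' = 91.242047 → y_2 = 2.066837 - (7.176490)/(91.242047) = 1.988184

1.98818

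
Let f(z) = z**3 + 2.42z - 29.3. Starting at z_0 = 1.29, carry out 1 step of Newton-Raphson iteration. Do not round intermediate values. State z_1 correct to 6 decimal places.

4.532113

Newton update: z ← z − f(z)/f'(z).
f'(z) = 3z**2 + 2.42
z_0 = 1.290000: f = -24.031511, f' = 7.412300 → z_1 = 1.290000 - (-24.031511)/(7.412300) = 4.532113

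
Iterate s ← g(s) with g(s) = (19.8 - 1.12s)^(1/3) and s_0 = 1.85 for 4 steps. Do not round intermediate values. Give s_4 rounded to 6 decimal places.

s_1 = g(1.850000) = 2.607474
s_2 = g(2.607474) = 2.565198
s_3 = g(2.565198) = 2.567595
s_4 = g(2.567595) = 2.567459

2.567459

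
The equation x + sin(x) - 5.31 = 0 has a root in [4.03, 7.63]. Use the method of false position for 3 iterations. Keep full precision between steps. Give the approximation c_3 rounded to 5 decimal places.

5.78665

False-position update: c = (a·f(b) − b·f(a))/(f(b) − f(a)); replace the endpoint whose sign matches f(c).
f(4.030000) = -2.056068, f(7.630000) = 3.295021
step 1: c = 5.413241, f(c) = -0.661052 < 0 → new bracket [5.413241, 7.630000]
step 2: c = 5.783657, f(c) = -0.005354 < 0 → new bracket [5.783657, 7.630000]
step 3: c = 5.786653, f(c) = 0.000273 > 0 → new bracket [5.783657, 5.786653]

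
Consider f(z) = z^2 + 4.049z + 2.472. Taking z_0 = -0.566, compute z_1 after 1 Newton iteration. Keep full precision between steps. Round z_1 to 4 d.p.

-0.7376

f'(z) = 2z + 4.049
z_0 = -0.566000: f = 0.500622, f' = 2.917000 → z_1 = -0.566000 - (0.500622)/(2.917000) = -0.737622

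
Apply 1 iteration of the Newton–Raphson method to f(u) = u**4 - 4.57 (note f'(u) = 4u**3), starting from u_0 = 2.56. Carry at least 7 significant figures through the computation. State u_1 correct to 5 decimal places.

u_0 = 2.560000: f = 38.379673, f' = 67.108864 → u_1 = 2.560000 - (38.379673)/(67.108864) = 1.988098

1.98810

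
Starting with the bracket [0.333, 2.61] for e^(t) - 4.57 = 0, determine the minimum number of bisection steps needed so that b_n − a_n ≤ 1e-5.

Initial width b − a = 2.61 − 0.333 = 2.277000.
After n steps the width is (b−a)/2^n; need (b−a)/2^n ≤ 1e-5.
So n ≥ log₂(2.277000/1e-5) = log₂(227700.0000) ≈ 17.7968.
Hence n = 18.

18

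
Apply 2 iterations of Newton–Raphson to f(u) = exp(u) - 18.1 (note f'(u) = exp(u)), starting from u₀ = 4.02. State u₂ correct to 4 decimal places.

2.9832

Newton update: u ← u − f(u)/f'(u).
u_0 = 4.020000: f = 37.601106, f' = 55.701106 → u_1 = 4.020000 - (37.601106)/(55.701106) = 3.344949
u_1 = 3.344949: f = 10.259120, f' = 28.359120 → u_2 = 3.344949 - (10.259120)/(28.359120) = 2.983191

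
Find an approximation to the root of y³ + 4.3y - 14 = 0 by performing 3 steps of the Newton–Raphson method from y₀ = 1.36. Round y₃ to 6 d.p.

f'(y) = 3y² + 4.3
y_0 = 1.360000: f = -5.636544, f' = 9.848800 → y_1 = 1.360000 - (-5.636544)/(9.848800) = 1.932308
y_1 = 1.932308: f = 1.523799, f' = 15.501439 → y_2 = 1.932308 - (1.523799)/(15.501439) = 1.834007
y_2 = 1.834007: f = 0.055066, f' = 14.390748 → y_3 = 1.834007 - (0.055066)/(14.390748) = 1.830181

1.830181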